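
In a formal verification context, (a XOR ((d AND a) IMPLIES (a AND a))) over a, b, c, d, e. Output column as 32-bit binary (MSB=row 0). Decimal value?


Formula: (a XOR ((d AND a) IMPLIES (a AND a))) over a, b, c, d, e (32 rows)
Evaluate each row (bits = a,b,c,d,e, MSB first):
  row 0 [00000]: (0 XOR ((0 AND 0) IMPLIES (0 AND 0))) -> 1
  row 1 [00001]: (0 XOR ((0 AND 0) IMPLIES (0 AND 0))) -> 1
  row 2 [00010]: (0 XOR ((1 AND 0) IMPLIES (0 AND 0))) -> 1
  row 3 [00011]: (0 XOR ((1 AND 0) IMPLIES (0 AND 0))) -> 1
  row 4 [00100]: (0 XOR ((0 AND 0) IMPLIES (0 AND 0))) -> 1
  row 5 [00101]: (0 XOR ((0 AND 0) IMPLIES (0 AND 0))) -> 1
  row 6 [00110]: (0 XOR ((1 AND 0) IMPLIES (0 AND 0))) -> 1
  row 7 [00111]: (0 XOR ((1 AND 0) IMPLIES (0 AND 0))) -> 1
  row 8 [01000]: (0 XOR ((0 AND 0) IMPLIES (0 AND 0))) -> 1
  row 9 [01001]: (0 XOR ((0 AND 0) IMPLIES (0 AND 0))) -> 1
  row 10 [01010]: (0 XOR ((1 AND 0) IMPLIES (0 AND 0))) -> 1
  row 11 [01011]: (0 XOR ((1 AND 0) IMPLIES (0 AND 0))) -> 1
  row 12 [01100]: (0 XOR ((0 AND 0) IMPLIES (0 AND 0))) -> 1
  row 13 [01101]: (0 XOR ((0 AND 0) IMPLIES (0 AND 0))) -> 1
  row 14 [01110]: (0 XOR ((1 AND 0) IMPLIES (0 AND 0))) -> 1
  row 15 [01111]: (0 XOR ((1 AND 0) IMPLIES (0 AND 0))) -> 1
  row 16 [10000]: (1 XOR ((0 AND 1) IMPLIES (1 AND 1))) -> 0
  row 17 [10001]: (1 XOR ((0 AND 1) IMPLIES (1 AND 1))) -> 0
  row 18 [10010]: (1 XOR ((1 AND 1) IMPLIES (1 AND 1))) -> 0
  row 19 [10011]: (1 XOR ((1 AND 1) IMPLIES (1 AND 1))) -> 0
  row 20 [10100]: (1 XOR ((0 AND 1) IMPLIES (1 AND 1))) -> 0
  row 21 [10101]: (1 XOR ((0 AND 1) IMPLIES (1 AND 1))) -> 0
  row 22 [10110]: (1 XOR ((1 AND 1) IMPLIES (1 AND 1))) -> 0
  row 23 [10111]: (1 XOR ((1 AND 1) IMPLIES (1 AND 1))) -> 0
  row 24 [11000]: (1 XOR ((0 AND 1) IMPLIES (1 AND 1))) -> 0
  row 25 [11001]: (1 XOR ((0 AND 1) IMPLIES (1 AND 1))) -> 0
  row 26 [11010]: (1 XOR ((1 AND 1) IMPLIES (1 AND 1))) -> 0
  row 27 [11011]: (1 XOR ((1 AND 1) IMPLIES (1 AND 1))) -> 0
  row 28 [11100]: (1 XOR ((0 AND 1) IMPLIES (1 AND 1))) -> 0
  row 29 [11101]: (1 XOR ((0 AND 1) IMPLIES (1 AND 1))) -> 0
  row 30 [11110]: (1 XOR ((1 AND 1) IMPLIES (1 AND 1))) -> 0
  row 31 [11111]: (1 XOR ((1 AND 1) IMPLIES (1 AND 1))) -> 0
Full result column, 4 rows per line (a,b,c fixed per line; d,e runs 00..11 left to right):
  rows 0-3 [a,b,c=000]: 1111  = hex F
  rows 4-7 [a,b,c=001]: 1111  = hex F
  rows 8-11 [a,b,c=010]: 1111  = hex F
  rows 12-15 [a,b,c=011]: 1111  = hex F
  rows 16-19 [a,b,c=100]: 0000  = hex 0
  rows 20-23 [a,b,c=101]: 0000  = hex 0
  rows 24-27 [a,b,c=110]: 0000  = hex 0
  rows 28-31 [a,b,c=111]: 0000  = hex 0
Output column (row 0 .. row 31) = 11111111111111110000000000000000
Output column grouped in 4s = 1111 1111 1111 1111 0000 0000 0000 0000 = 0xFFFF0000
Convert to decimal digit by digit (value = value*16 + digit):
  F -> 15
  15*16 + 15 (F) = 255
  255*16 + 15 (F) = 4095
  4095*16 + 15 (F) = 65535
  65535*16 + 0 = 1048560
  1048560*16 + 0 = 16776960
  16776960*16 + 0 = 268431360
  268431360*16 + 0 = 4294901760
Decimal = 4294901760

4294901760


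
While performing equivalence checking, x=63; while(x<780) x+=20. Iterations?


Step 1: x goes from 63 toward 780 by 20; the body runs while x<780, so iterations = ceil((bound-start)/step)
Step 2: Distance=717
Step 3: ceil(717/20)=36

36


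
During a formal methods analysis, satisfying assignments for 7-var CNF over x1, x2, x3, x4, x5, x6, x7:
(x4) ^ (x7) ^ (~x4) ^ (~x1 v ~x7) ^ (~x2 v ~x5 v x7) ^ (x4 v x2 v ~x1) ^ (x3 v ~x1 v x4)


CNF with 7 clauses over 7 vars (128 assignments).
An assignment satisfies CNF iff every clause has >=1 true literal.
Check each row (bits = x1,x2,x3,x4,x5,x6,x7; clause T/F shown):
  row 0 [0000000]: clauses=FFTTTTT -> 0
  row 1 [0000001]: clauses=FTTTTTT -> 0
  row 2 [0000010]: clauses=FFTTTTT -> 0
  row 3 [0000011]: clauses=FTTTTTT -> 0
  row 4 [0000100]: clauses=FFTTTTT -> 0
  (every remaining row is evaluated the same way; all 128 results are listed next)
Full result column, 8 rows per line (x1,x2,x3,x4 fixed per line; x5,x6,x7 runs 000..111 left to right):
  rows 0-7 [x1,x2,x3,x4=0000]: 00000000  (ones: 0)
  rows 8-15 [x1,x2,x3,x4=0001]: 00000000  (ones: 0)
  rows 16-23 [x1,x2,x3,x4=0010]: 00000000  (ones: 0)
  rows 24-31 [x1,x2,x3,x4=0011]: 00000000  (ones: 0)
  rows 32-39 [x1,x2,x3,x4=0100]: 00000000  (ones: 0)
  rows 40-47 [x1,x2,x3,x4=0101]: 00000000  (ones: 0)
  rows 48-55 [x1,x2,x3,x4=0110]: 00000000  (ones: 0)
  rows 56-63 [x1,x2,x3,x4=0111]: 00000000  (ones: 0)
  rows 64-71 [x1,x2,x3,x4=1000]: 00000000  (ones: 0)
  rows 72-79 [x1,x2,x3,x4=1001]: 00000000  (ones: 0)
  rows 80-87 [x1,x2,x3,x4=1010]: 00000000  (ones: 0)
  rows 88-95 [x1,x2,x3,x4=1011]: 00000000  (ones: 0)
  rows 96-103 [x1,x2,x3,x4=1100]: 00000000  (ones: 0)
  rows 104-111 [x1,x2,x3,x4=1101]: 00000000  (ones: 0)
  rows 112-119 [x1,x2,x3,x4=1110]: 00000000  (ones: 0)
  rows 120-127 [x1,x2,x3,x4=1111]: 00000000  (ones: 0)
Satisfying assignments = 0+0+0+0+0+0+0+0+0+0+0+0+0+0+0+0 = 0

0


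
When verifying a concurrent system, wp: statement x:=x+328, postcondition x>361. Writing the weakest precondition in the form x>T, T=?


Formula: wp(x:=E, P) = P[E/x] (substitute E for x in postcondition)
Step 1: Postcondition: x>361
Step 2: Substitute x+328 for x: x+328>361
Step 3: Solve for x: x > 361-328 = 33

33


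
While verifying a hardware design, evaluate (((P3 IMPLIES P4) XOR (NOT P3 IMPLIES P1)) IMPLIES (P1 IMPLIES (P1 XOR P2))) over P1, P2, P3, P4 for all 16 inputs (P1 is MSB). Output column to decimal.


Formula: (((P3 IMPLIES P4) XOR (NOT P3 IMPLIES P1)) IMPLIES (P1 IMPLIES (P1 XOR P2))) over P1, P2, P3, P4 (16 rows)
Evaluate each row (bits = P1,P2,P3,P4, MSB first):
  row 0 [0000]: (((0 IMPLIES 0) XOR (NOT 0 IMPLIES 0)) IMPLIES (0 IMPLIES (0 XOR 0))) -> 1
  row 1 [0001]: (((0 IMPLIES 1) XOR (NOT 0 IMPLIES 0)) IMPLIES (0 IMPLIES (0 XOR 0))) -> 1
  row 2 [0010]: (((1 IMPLIES 0) XOR (NOT 1 IMPLIES 0)) IMPLIES (0 IMPLIES (0 XOR 0))) -> 1
  row 3 [0011]: (((1 IMPLIES 1) XOR (NOT 1 IMPLIES 0)) IMPLIES (0 IMPLIES (0 XOR 0))) -> 1
  row 4 [0100]: (((0 IMPLIES 0) XOR (NOT 0 IMPLIES 0)) IMPLIES (0 IMPLIES (0 XOR 1))) -> 1
  row 5 [0101]: (((0 IMPLIES 1) XOR (NOT 0 IMPLIES 0)) IMPLIES (0 IMPLIES (0 XOR 1))) -> 1
  row 6 [0110]: (((1 IMPLIES 0) XOR (NOT 1 IMPLIES 0)) IMPLIES (0 IMPLIES (0 XOR 1))) -> 1
  row 7 [0111]: (((1 IMPLIES 1) XOR (NOT 1 IMPLIES 0)) IMPLIES (0 IMPLIES (0 XOR 1))) -> 1
  row 8 [1000]: (((0 IMPLIES 0) XOR (NOT 0 IMPLIES 1)) IMPLIES (1 IMPLIES (1 XOR 0))) -> 1
  row 9 [1001]: (((0 IMPLIES 1) XOR (NOT 0 IMPLIES 1)) IMPLIES (1 IMPLIES (1 XOR 0))) -> 1
  row 10 [1010]: (((1 IMPLIES 0) XOR (NOT 1 IMPLIES 1)) IMPLIES (1 IMPLIES (1 XOR 0))) -> 1
  row 11 [1011]: (((1 IMPLIES 1) XOR (NOT 1 IMPLIES 1)) IMPLIES (1 IMPLIES (1 XOR 0))) -> 1
  row 12 [1100]: (((0 IMPLIES 0) XOR (NOT 0 IMPLIES 1)) IMPLIES (1 IMPLIES (1 XOR 1))) -> 1
  row 13 [1101]: (((0 IMPLIES 1) XOR (NOT 0 IMPLIES 1)) IMPLIES (1 IMPLIES (1 XOR 1))) -> 1
  row 14 [1110]: (((1 IMPLIES 0) XOR (NOT 1 IMPLIES 1)) IMPLIES (1 IMPLIES (1 XOR 1))) -> 0
  row 15 [1111]: (((1 IMPLIES 1) XOR (NOT 1 IMPLIES 1)) IMPLIES (1 IMPLIES (1 XOR 1))) -> 1
Full result column, 4 rows per line (P1,P2 fixed per line; P3,P4 runs 00..11 left to right):
  rows 0-3 [P1,P2=00]: 1111  = hex F
  rows 4-7 [P1,P2=01]: 1111  = hex F
  rows 8-11 [P1,P2=10]: 1111  = hex F
  rows 12-15 [P1,P2=11]: 1101  = hex D
Output column (row 0 .. row 15) = 1111111111111101
Output column grouped in 4s = 1111 1111 1111 1101 = 0xFFFD
Convert to decimal digit by digit (value = value*16 + digit):
  F -> 15
  15*16 + 15 (F) = 255
  255*16 + 15 (F) = 4095
  4095*16 + 13 (D) = 65533
Decimal = 65533

65533


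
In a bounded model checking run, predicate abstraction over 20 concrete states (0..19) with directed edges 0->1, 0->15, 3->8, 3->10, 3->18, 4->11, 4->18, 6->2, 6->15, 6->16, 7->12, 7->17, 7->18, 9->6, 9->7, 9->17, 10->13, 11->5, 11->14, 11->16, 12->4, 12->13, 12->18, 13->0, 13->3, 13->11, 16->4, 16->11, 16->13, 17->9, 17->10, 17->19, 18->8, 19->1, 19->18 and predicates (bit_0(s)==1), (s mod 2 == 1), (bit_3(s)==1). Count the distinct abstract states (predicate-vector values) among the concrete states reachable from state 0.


BFS from 0:
Concrete reachable: {0, 1, 15}
Abstract via predicates (bit_0(s)==1), (s mod 2 == 1), (bit_3(s)==1):
  (0,0,0) <- {0}
  (1,1,0) <- {1}
  (1,1,1) <- {15}
Distinct abstract states = 3

3


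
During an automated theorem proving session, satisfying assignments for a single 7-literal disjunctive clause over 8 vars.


Step 1: Total=2^8=256
Step 2: Unsat when all 7 false: 2^1=2
Step 3: Sat=256-2=254

254


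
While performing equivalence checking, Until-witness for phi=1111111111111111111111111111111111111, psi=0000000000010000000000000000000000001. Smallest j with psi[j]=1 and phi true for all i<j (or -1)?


(phi U psi) at 0: need smallest j with psi[j]=1 and phi[i]=1 for all i in [0,j).
Scan from step 0:
  step 0: phi=1, psi=0 -> continue
  step 1: phi=1, psi=0 -> continue
  step 2: phi=1, psi=0 -> continue
  step 3: phi=1, psi=0 -> continue
  step 11: psi=1 and phi held for [0,11) -> witness found
Witness step = 11

11


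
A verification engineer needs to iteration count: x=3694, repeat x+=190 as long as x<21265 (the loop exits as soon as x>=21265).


Step 1: x goes from 3694 toward 21265 by 190; the body runs while x<21265, so iterations = ceil((bound-start)/step)
Step 2: Distance=17571
Step 3: ceil(17571/190)=93

93


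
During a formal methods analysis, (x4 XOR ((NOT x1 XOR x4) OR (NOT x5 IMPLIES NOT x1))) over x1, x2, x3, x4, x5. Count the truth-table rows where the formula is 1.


Formula: (x4 XOR ((NOT x1 XOR x4) OR (NOT x5 IMPLIES NOT x1))) over 5 vars (32 rows)
Evaluate each row (x1, x2, x3, x4, x5 as bits, MSB first):
  row 0 [00000]: (0 XOR ((NOT 0 XOR 0) OR (NOT 0 IMPLIES NOT 0))) -> 1
  row 1 [00001]: (0 XOR ((NOT 0 XOR 0) OR (NOT 1 IMPLIES NOT 0))) -> 1
  row 2 [00010]: (1 XOR ((NOT 0 XOR 1) OR (NOT 0 IMPLIES NOT 0))) -> 0
  row 3 [00011]: (1 XOR ((NOT 0 XOR 1) OR (NOT 1 IMPLIES NOT 0))) -> 0
  row 4 [00100]: (0 XOR ((NOT 0 XOR 0) OR (NOT 0 IMPLIES NOT 0))) -> 1
  row 5 [00101]: (0 XOR ((NOT 0 XOR 0) OR (NOT 1 IMPLIES NOT 0))) -> 1
  row 6 [00110]: (1 XOR ((NOT 0 XOR 1) OR (NOT 0 IMPLIES NOT 0))) -> 0
  row 7 [00111]: (1 XOR ((NOT 0 XOR 1) OR (NOT 1 IMPLIES NOT 0))) -> 0
  row 8 [01000]: (0 XOR ((NOT 0 XOR 0) OR (NOT 0 IMPLIES NOT 0))) -> 1
  row 9 [01001]: (0 XOR ((NOT 0 XOR 0) OR (NOT 1 IMPLIES NOT 0))) -> 1
  row 10 [01010]: (1 XOR ((NOT 0 XOR 1) OR (NOT 0 IMPLIES NOT 0))) -> 0
  row 11 [01011]: (1 XOR ((NOT 0 XOR 1) OR (NOT 1 IMPLIES NOT 0))) -> 0
  row 12 [01100]: (0 XOR ((NOT 0 XOR 0) OR (NOT 0 IMPLIES NOT 0))) -> 1
  row 13 [01101]: (0 XOR ((NOT 0 XOR 0) OR (NOT 1 IMPLIES NOT 0))) -> 1
  row 14 [01110]: (1 XOR ((NOT 0 XOR 1) OR (NOT 0 IMPLIES NOT 0))) -> 0
  row 15 [01111]: (1 XOR ((NOT 0 XOR 1) OR (NOT 1 IMPLIES NOT 0))) -> 0
  row 16 [10000]: (0 XOR ((NOT 1 XOR 0) OR (NOT 0 IMPLIES NOT 1))) -> 0
  row 17 [10001]: (0 XOR ((NOT 1 XOR 0) OR (NOT 1 IMPLIES NOT 1))) -> 1
  row 18 [10010]: (1 XOR ((NOT 1 XOR 1) OR (NOT 0 IMPLIES NOT 1))) -> 0
  row 19 [10011]: (1 XOR ((NOT 1 XOR 1) OR (NOT 1 IMPLIES NOT 1))) -> 0
  row 20 [10100]: (0 XOR ((NOT 1 XOR 0) OR (NOT 0 IMPLIES NOT 1))) -> 0
  row 21 [10101]: (0 XOR ((NOT 1 XOR 0) OR (NOT 1 IMPLIES NOT 1))) -> 1
  row 22 [10110]: (1 XOR ((NOT 1 XOR 1) OR (NOT 0 IMPLIES NOT 1))) -> 0
  row 23 [10111]: (1 XOR ((NOT 1 XOR 1) OR (NOT 1 IMPLIES NOT 1))) -> 0
  row 24 [11000]: (0 XOR ((NOT 1 XOR 0) OR (NOT 0 IMPLIES NOT 1))) -> 0
  row 25 [11001]: (0 XOR ((NOT 1 XOR 0) OR (NOT 1 IMPLIES NOT 1))) -> 1
  row 26 [11010]: (1 XOR ((NOT 1 XOR 1) OR (NOT 0 IMPLIES NOT 1))) -> 0
  row 27 [11011]: (1 XOR ((NOT 1 XOR 1) OR (NOT 1 IMPLIES NOT 1))) -> 0
  row 28 [11100]: (0 XOR ((NOT 1 XOR 0) OR (NOT 0 IMPLIES NOT 1))) -> 0
  row 29 [11101]: (0 XOR ((NOT 1 XOR 0) OR (NOT 1 IMPLIES NOT 1))) -> 1
  row 30 [11110]: (1 XOR ((NOT 1 XOR 1) OR (NOT 0 IMPLIES NOT 1))) -> 0
  row 31 [11111]: (1 XOR ((NOT 1 XOR 1) OR (NOT 1 IMPLIES NOT 1))) -> 0
Full result column, 8 rows per line (x1,x2 fixed per line; x3,x4,x5 runs 000..111 left to right):
  rows 0-7 [x1,x2=00]: 11001100  (ones: 4)
  rows 8-15 [x1,x2=01]: 11001100  (ones: 4)
  rows 16-23 [x1,x2=10]: 01000100  (ones: 2)
  rows 24-31 [x1,x2=11]: 01000100  (ones: 2)
Count of 1-rows = 4+4+2+2 = 12

12


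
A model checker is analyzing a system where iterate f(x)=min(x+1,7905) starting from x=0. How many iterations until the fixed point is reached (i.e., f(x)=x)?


Step 1: x=0, cap=7905, increment=1
Step 2: x grows by 1 each step until capped at 7905; fixed point is x=7905
Step 3: iterations = ceil(7905/1) = 7905

7905


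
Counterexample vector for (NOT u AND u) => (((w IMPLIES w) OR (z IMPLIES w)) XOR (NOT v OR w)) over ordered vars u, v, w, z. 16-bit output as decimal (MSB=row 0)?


F1 = (NOT u AND u)
F2 = (((w IMPLIES w) OR (z IMPLIES w)) XOR (NOT v OR w))
Counterexample to F1=>F2 is where F1=1 and F2=0.
Evaluate each row (bits = u,v,w,z, MSB first):
  row 0 [0000]: F1=0 F2=0 -> F1&~F2 -> 0
  row 1 [0001]: F1=0 F2=0 -> F1&~F2 -> 0
  row 2 [0010]: F1=0 F2=0 -> F1&~F2 -> 0
  row 3 [0011]: F1=0 F2=0 -> F1&~F2 -> 0
  row 4 [0100]: F1=0 F2=1 -> F1&~F2 -> 0
  row 5 [0101]: F1=0 F2=1 -> F1&~F2 -> 0
  row 6 [0110]: F1=0 F2=0 -> F1&~F2 -> 0
  row 7 [0111]: F1=0 F2=0 -> F1&~F2 -> 0
  row 8 [1000]: F1=0 F2=0 -> F1&~F2 -> 0
  row 9 [1001]: F1=0 F2=0 -> F1&~F2 -> 0
  row 10 [1010]: F1=0 F2=0 -> F1&~F2 -> 0
  row 11 [1011]: F1=0 F2=0 -> F1&~F2 -> 0
  row 12 [1100]: F1=0 F2=1 -> F1&~F2 -> 0
  row 13 [1101]: F1=0 F2=1 -> F1&~F2 -> 0
  row 14 [1110]: F1=0 F2=0 -> F1&~F2 -> 0
  row 15 [1111]: F1=0 F2=0 -> F1&~F2 -> 0
Full result column, 4 rows per line (u,v fixed per line; w,z runs 00..11 left to right):
  rows 0-3 [u,v=00]: 0000  = hex 0
  rows 4-7 [u,v=01]: 0000  = hex 0
  rows 8-11 [u,v=10]: 0000  = hex 0
  rows 12-15 [u,v=11]: 0000  = hex 0
Counterexample vector (row 0 .. row 15) = 0000000000000000
Output column grouped in 4s = 0000 0000 0000 0000 = 0x0000
Convert to decimal digit by digit (value = value*16 + digit):
  0 -> 0
  0*16 + 0 = 0
  0*16 + 0 = 0
  0*16 + 0 = 0
Decimal = 0

0


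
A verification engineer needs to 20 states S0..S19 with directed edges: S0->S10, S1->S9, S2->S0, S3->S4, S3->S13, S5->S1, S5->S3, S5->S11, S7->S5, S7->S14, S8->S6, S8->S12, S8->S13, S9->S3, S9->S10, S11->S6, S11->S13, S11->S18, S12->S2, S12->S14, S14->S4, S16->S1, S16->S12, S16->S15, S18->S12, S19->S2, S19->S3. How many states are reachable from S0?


BFS from S0:
  layer 0: {S0}
  layer 1: {S10}
Reachable set: {S0, S10}
Count = 2

2


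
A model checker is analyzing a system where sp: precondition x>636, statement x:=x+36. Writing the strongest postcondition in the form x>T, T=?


Formula: sp(P, x:=E) = exists old_x. (x = E[old_x/x]) AND P[old_x/x] (old_x is the value of x before the assignment; eliminate old_x by solving x = E[old_x/x] for old_x)
Step 1: Precondition P: x>636, i.e. old_x > 636
Step 2: Assignment gives x = old_x + 36, so old_x = x - 36
Step 3: Substitute into P: x - 36 > 636
Step 4: Simplify: x > 636+36 = 672

672


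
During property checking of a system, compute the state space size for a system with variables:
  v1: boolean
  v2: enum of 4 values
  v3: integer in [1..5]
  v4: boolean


State space = product of domain sizes of all variables.
Domain sizes:
  v1 (boolean): 2
  v2 (enum of 4 values): 4
  v3 (integer in [1..5]): 5
  v4 (boolean): 2
Product = 2 * 4 * 5 * 2 = 80

80


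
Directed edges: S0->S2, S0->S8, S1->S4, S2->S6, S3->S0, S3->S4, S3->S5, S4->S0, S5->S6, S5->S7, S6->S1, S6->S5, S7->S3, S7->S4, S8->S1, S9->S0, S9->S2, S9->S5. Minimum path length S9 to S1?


BFS layer-by-layer from S9:
  dist 0: {S9}
  dist 1: {S0, S2, S5}
  dist 2: {S6, S7, S8}
  dist 3: {S1, S3, S4}
  -> S1 reached at distance 3
Shortest path length = 3

3


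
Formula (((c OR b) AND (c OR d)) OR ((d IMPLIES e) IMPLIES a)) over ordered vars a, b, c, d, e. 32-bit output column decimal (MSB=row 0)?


Formula: (((c OR b) AND (c OR d)) OR ((d IMPLIES e) IMPLIES a)) over a, b, c, d, e (32 rows)
Evaluate each row (bits = a,b,c,d,e, MSB first):
  row 0 [00000]: (((0 OR 0) AND (0 OR 0)) OR ((0 IMPLIES 0) IMPLIES 0)) -> 0
  row 1 [00001]: (((0 OR 0) AND (0 OR 0)) OR ((0 IMPLIES 1) IMPLIES 0)) -> 0
  row 2 [00010]: (((0 OR 0) AND (0 OR 1)) OR ((1 IMPLIES 0) IMPLIES 0)) -> 1
  row 3 [00011]: (((0 OR 0) AND (0 OR 1)) OR ((1 IMPLIES 1) IMPLIES 0)) -> 0
  row 4 [00100]: (((1 OR 0) AND (1 OR 0)) OR ((0 IMPLIES 0) IMPLIES 0)) -> 1
  row 5 [00101]: (((1 OR 0) AND (1 OR 0)) OR ((0 IMPLIES 1) IMPLIES 0)) -> 1
  row 6 [00110]: (((1 OR 0) AND (1 OR 1)) OR ((1 IMPLIES 0) IMPLIES 0)) -> 1
  row 7 [00111]: (((1 OR 0) AND (1 OR 1)) OR ((1 IMPLIES 1) IMPLIES 0)) -> 1
  row 8 [01000]: (((0 OR 1) AND (0 OR 0)) OR ((0 IMPLIES 0) IMPLIES 0)) -> 0
  row 9 [01001]: (((0 OR 1) AND (0 OR 0)) OR ((0 IMPLIES 1) IMPLIES 0)) -> 0
  row 10 [01010]: (((0 OR 1) AND (0 OR 1)) OR ((1 IMPLIES 0) IMPLIES 0)) -> 1
  row 11 [01011]: (((0 OR 1) AND (0 OR 1)) OR ((1 IMPLIES 1) IMPLIES 0)) -> 1
  row 12 [01100]: (((1 OR 1) AND (1 OR 0)) OR ((0 IMPLIES 0) IMPLIES 0)) -> 1
  row 13 [01101]: (((1 OR 1) AND (1 OR 0)) OR ((0 IMPLIES 1) IMPLIES 0)) -> 1
  row 14 [01110]: (((1 OR 1) AND (1 OR 1)) OR ((1 IMPLIES 0) IMPLIES 0)) -> 1
  row 15 [01111]: (((1 OR 1) AND (1 OR 1)) OR ((1 IMPLIES 1) IMPLIES 0)) -> 1
  row 16 [10000]: (((0 OR 0) AND (0 OR 0)) OR ((0 IMPLIES 0) IMPLIES 1)) -> 1
  row 17 [10001]: (((0 OR 0) AND (0 OR 0)) OR ((0 IMPLIES 1) IMPLIES 1)) -> 1
  row 18 [10010]: (((0 OR 0) AND (0 OR 1)) OR ((1 IMPLIES 0) IMPLIES 1)) -> 1
  row 19 [10011]: (((0 OR 0) AND (0 OR 1)) OR ((1 IMPLIES 1) IMPLIES 1)) -> 1
  row 20 [10100]: (((1 OR 0) AND (1 OR 0)) OR ((0 IMPLIES 0) IMPLIES 1)) -> 1
  row 21 [10101]: (((1 OR 0) AND (1 OR 0)) OR ((0 IMPLIES 1) IMPLIES 1)) -> 1
  row 22 [10110]: (((1 OR 0) AND (1 OR 1)) OR ((1 IMPLIES 0) IMPLIES 1)) -> 1
  row 23 [10111]: (((1 OR 0) AND (1 OR 1)) OR ((1 IMPLIES 1) IMPLIES 1)) -> 1
  row 24 [11000]: (((0 OR 1) AND (0 OR 0)) OR ((0 IMPLIES 0) IMPLIES 1)) -> 1
  row 25 [11001]: (((0 OR 1) AND (0 OR 0)) OR ((0 IMPLIES 1) IMPLIES 1)) -> 1
  row 26 [11010]: (((0 OR 1) AND (0 OR 1)) OR ((1 IMPLIES 0) IMPLIES 1)) -> 1
  row 27 [11011]: (((0 OR 1) AND (0 OR 1)) OR ((1 IMPLIES 1) IMPLIES 1)) -> 1
  row 28 [11100]: (((1 OR 1) AND (1 OR 0)) OR ((0 IMPLIES 0) IMPLIES 1)) -> 1
  row 29 [11101]: (((1 OR 1) AND (1 OR 0)) OR ((0 IMPLIES 1) IMPLIES 1)) -> 1
  row 30 [11110]: (((1 OR 1) AND (1 OR 1)) OR ((1 IMPLIES 0) IMPLIES 1)) -> 1
  row 31 [11111]: (((1 OR 1) AND (1 OR 1)) OR ((1 IMPLIES 1) IMPLIES 1)) -> 1
Full result column, 4 rows per line (a,b,c fixed per line; d,e runs 00..11 left to right):
  rows 0-3 [a,b,c=000]: 0010  = hex 2
  rows 4-7 [a,b,c=001]: 1111  = hex F
  rows 8-11 [a,b,c=010]: 0011  = hex 3
  rows 12-15 [a,b,c=011]: 1111  = hex F
  rows 16-19 [a,b,c=100]: 1111  = hex F
  rows 20-23 [a,b,c=101]: 1111  = hex F
  rows 24-27 [a,b,c=110]: 1111  = hex F
  rows 28-31 [a,b,c=111]: 1111  = hex F
Output column (row 0 .. row 31) = 00101111001111111111111111111111
Output column grouped in 4s = 0010 1111 0011 1111 1111 1111 1111 1111 = 0x2F3FFFFF
Convert to decimal digit by digit (value = value*16 + digit):
  2 -> 2
  2*16 + 15 (F) = 47
  47*16 + 3 = 755
  755*16 + 15 (F) = 12095
  12095*16 + 15 (F) = 193535
  193535*16 + 15 (F) = 3096575
  3096575*16 + 15 (F) = 49545215
  49545215*16 + 15 (F) = 792723455
Decimal = 792723455

792723455


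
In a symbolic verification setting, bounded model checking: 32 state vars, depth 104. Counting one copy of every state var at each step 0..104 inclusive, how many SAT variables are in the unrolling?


BMC unrolls to depth k, creating one copy of each state var for steps 0..k.
Step count = 104 + 1 = 105 (steps 0 through 104)
Vars per step = 32
Total = 32 * 105 = 3360

3360


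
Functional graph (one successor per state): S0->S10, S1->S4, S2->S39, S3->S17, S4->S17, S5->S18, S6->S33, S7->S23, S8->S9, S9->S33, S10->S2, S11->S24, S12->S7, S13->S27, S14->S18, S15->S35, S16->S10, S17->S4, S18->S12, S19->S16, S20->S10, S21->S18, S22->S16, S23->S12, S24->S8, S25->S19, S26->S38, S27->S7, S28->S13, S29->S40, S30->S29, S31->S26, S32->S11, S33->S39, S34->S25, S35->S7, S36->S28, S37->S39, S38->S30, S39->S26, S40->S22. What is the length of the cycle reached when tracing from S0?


Trace from S0 until a state repeats:
  S0 -> S10 -> S2 -> S39 -> S26 -> S38 -> S30 -> S29 -> S40 -> S22 -> S16 -> S10
S10 first seen at step 1, revisited at step 11.
Cycle length = 11 - 1 = 10

10


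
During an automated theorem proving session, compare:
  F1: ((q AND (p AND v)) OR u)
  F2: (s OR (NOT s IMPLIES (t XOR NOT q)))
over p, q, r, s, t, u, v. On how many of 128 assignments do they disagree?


F1 = ((q AND (p AND v)) OR u)
F2 = (s OR (NOT s IMPLIES (t XOR NOT q)))
Evaluate both on each of 128 rows (bits = p,q,r,s,t,u,v):
  row 0 [0000000]: F1=0 F2=1 (differ) -> 1
  row 1 [0000001]: F1=0 F2=1 (differ) -> 1
  row 2 [0000010]: F1=1 F2=1 -> 0
  row 3 [0000011]: F1=1 F2=1 -> 0
  row 4 [0000100]: F1=0 F2=0 -> 0
  (every remaining row is evaluated the same way; all 128 results are listed next)
Full result column, 8 rows per line (p,q,r,s fixed per line; t,u,v runs 000..111 left to right):
  rows 0-7 [p,q,r,s=0000]: 11000011  (ones: 4)
  rows 8-15 [p,q,r,s=0001]: 11001100  (ones: 4)
  rows 16-23 [p,q,r,s=0010]: 11000011  (ones: 4)
  rows 24-31 [p,q,r,s=0011]: 11001100  (ones: 4)
  rows 32-39 [p,q,r,s=0100]: 00111100  (ones: 4)
  rows 40-47 [p,q,r,s=0101]: 11001100  (ones: 4)
  rows 48-55 [p,q,r,s=0110]: 00111100  (ones: 4)
  rows 56-63 [p,q,r,s=0111]: 11001100  (ones: 4)
  rows 64-71 [p,q,r,s=1000]: 11000011  (ones: 4)
  rows 72-79 [p,q,r,s=1001]: 11001100  (ones: 4)
  rows 80-87 [p,q,r,s=1010]: 11000011  (ones: 4)
  rows 88-95 [p,q,r,s=1011]: 11001100  (ones: 4)
  rows 96-103 [p,q,r,s=1100]: 01111000  (ones: 4)
  rows 104-111 [p,q,r,s=1101]: 10001000  (ones: 2)
  rows 112-119 [p,q,r,s=1110]: 01111000  (ones: 4)
  rows 120-127 [p,q,r,s=1111]: 10001000  (ones: 2)
Disagreements = 4+4+4+4+4+4+4+4+4+4+4+4+4+2+4+2 = 60

60


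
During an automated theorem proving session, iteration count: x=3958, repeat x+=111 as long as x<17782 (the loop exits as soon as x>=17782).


Step 1: x goes from 3958 toward 17782 by 111; the body runs while x<17782, so iterations = ceil((bound-start)/step)
Step 2: Distance=13824
Step 3: ceil(13824/111)=125

125


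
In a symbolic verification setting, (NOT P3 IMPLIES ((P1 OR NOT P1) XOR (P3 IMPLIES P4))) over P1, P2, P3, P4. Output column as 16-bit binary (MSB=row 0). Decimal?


Formula: (NOT P3 IMPLIES ((P1 OR NOT P1) XOR (P3 IMPLIES P4))) over P1, P2, P3, P4 (16 rows)
Evaluate each row (bits = P1,P2,P3,P4, MSB first):
  row 0 [0000]: (NOT 0 IMPLIES ((0 OR NOT 0) XOR (0 IMPLIES 0))) -> 0
  row 1 [0001]: (NOT 0 IMPLIES ((0 OR NOT 0) XOR (0 IMPLIES 1))) -> 0
  row 2 [0010]: (NOT 1 IMPLIES ((0 OR NOT 0) XOR (1 IMPLIES 0))) -> 1
  row 3 [0011]: (NOT 1 IMPLIES ((0 OR NOT 0) XOR (1 IMPLIES 1))) -> 1
  row 4 [0100]: (NOT 0 IMPLIES ((0 OR NOT 0) XOR (0 IMPLIES 0))) -> 0
  row 5 [0101]: (NOT 0 IMPLIES ((0 OR NOT 0) XOR (0 IMPLIES 1))) -> 0
  row 6 [0110]: (NOT 1 IMPLIES ((0 OR NOT 0) XOR (1 IMPLIES 0))) -> 1
  row 7 [0111]: (NOT 1 IMPLIES ((0 OR NOT 0) XOR (1 IMPLIES 1))) -> 1
  row 8 [1000]: (NOT 0 IMPLIES ((1 OR NOT 1) XOR (0 IMPLIES 0))) -> 0
  row 9 [1001]: (NOT 0 IMPLIES ((1 OR NOT 1) XOR (0 IMPLIES 1))) -> 0
  row 10 [1010]: (NOT 1 IMPLIES ((1 OR NOT 1) XOR (1 IMPLIES 0))) -> 1
  row 11 [1011]: (NOT 1 IMPLIES ((1 OR NOT 1) XOR (1 IMPLIES 1))) -> 1
  row 12 [1100]: (NOT 0 IMPLIES ((1 OR NOT 1) XOR (0 IMPLIES 0))) -> 0
  row 13 [1101]: (NOT 0 IMPLIES ((1 OR NOT 1) XOR (0 IMPLIES 1))) -> 0
  row 14 [1110]: (NOT 1 IMPLIES ((1 OR NOT 1) XOR (1 IMPLIES 0))) -> 1
  row 15 [1111]: (NOT 1 IMPLIES ((1 OR NOT 1) XOR (1 IMPLIES 1))) -> 1
Full result column, 4 rows per line (P1,P2 fixed per line; P3,P4 runs 00..11 left to right):
  rows 0-3 [P1,P2=00]: 0011  = hex 3
  rows 4-7 [P1,P2=01]: 0011  = hex 3
  rows 8-11 [P1,P2=10]: 0011  = hex 3
  rows 12-15 [P1,P2=11]: 0011  = hex 3
Output column (row 0 .. row 15) = 0011001100110011
Output column grouped in 4s = 0011 0011 0011 0011 = 0x3333
Convert to decimal digit by digit (value = value*16 + digit):
  3 -> 3
  3*16 + 3 = 51
  51*16 + 3 = 819
  819*16 + 3 = 13107
Decimal = 13107

13107


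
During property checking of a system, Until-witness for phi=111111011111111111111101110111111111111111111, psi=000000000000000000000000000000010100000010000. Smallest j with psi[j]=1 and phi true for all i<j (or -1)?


(phi U psi) at 0: need smallest j with psi[j]=1 and phi[i]=1 for all i in [0,j).
Scan from step 0:
  step 0: phi=1, psi=0 -> continue
  step 1: phi=1, psi=0 -> continue
  step 2: phi=1, psi=0 -> continue
  step 3: phi=1, psi=0 -> continue
  step 6: phi=0 -> phi-prefix broken from here
  step 31: psi=1 but phi already failed -> not a witness
  step 33: psi=1 but phi already failed -> not a witness
  step 40: psi=1 but phi already failed -> not a witness
  end of trace: no witness -> -1
Witness step = -1

-1


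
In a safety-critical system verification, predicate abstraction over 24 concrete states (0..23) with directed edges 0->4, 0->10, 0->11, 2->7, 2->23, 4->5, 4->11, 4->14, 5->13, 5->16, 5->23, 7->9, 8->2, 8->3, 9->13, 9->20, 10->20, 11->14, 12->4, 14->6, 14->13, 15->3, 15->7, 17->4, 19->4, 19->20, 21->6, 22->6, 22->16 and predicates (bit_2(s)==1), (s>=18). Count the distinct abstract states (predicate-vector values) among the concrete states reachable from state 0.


BFS from 0:
Concrete reachable: {0, 4, 5, 6, 10, 11, 13, 14, 16, 20, 23}
Abstract via predicates (bit_2(s)==1), (s>=18):
  (0,0) <- {0, 10, 11, 16}
  (1,0) <- {4, 5, 6, 13, 14}
  (1,1) <- {20, 23}
Distinct abstract states = 3

3


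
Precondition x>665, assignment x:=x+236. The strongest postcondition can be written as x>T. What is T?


Formula: sp(P, x:=E) = exists old_x. (x = E[old_x/x]) AND P[old_x/x] (old_x is the value of x before the assignment; eliminate old_x by solving x = E[old_x/x] for old_x)
Step 1: Precondition P: x>665, i.e. old_x > 665
Step 2: Assignment gives x = old_x + 236, so old_x = x - 236
Step 3: Substitute into P: x - 236 > 665
Step 4: Simplify: x > 665+236 = 901

901


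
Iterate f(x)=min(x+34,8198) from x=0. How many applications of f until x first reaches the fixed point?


Step 1: x=0, cap=8198, increment=34
Step 2: x grows by 34 each step until capped at 8198; fixed point is x=8198
Step 3: iterations = ceil(8198/34) = 242

242


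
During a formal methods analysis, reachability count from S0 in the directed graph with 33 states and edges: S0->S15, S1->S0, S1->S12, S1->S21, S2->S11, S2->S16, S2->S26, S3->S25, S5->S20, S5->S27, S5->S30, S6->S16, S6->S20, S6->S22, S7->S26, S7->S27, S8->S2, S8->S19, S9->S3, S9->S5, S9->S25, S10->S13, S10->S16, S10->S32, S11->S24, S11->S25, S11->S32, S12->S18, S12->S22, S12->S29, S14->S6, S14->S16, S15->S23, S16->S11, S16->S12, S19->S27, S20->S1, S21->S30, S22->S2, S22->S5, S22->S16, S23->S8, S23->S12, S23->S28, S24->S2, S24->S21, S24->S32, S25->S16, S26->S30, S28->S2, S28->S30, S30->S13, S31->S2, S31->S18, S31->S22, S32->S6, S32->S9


BFS from S0:
  layer 0: {S0}
  layer 1: {S15}
  layer 2: {S23}
  layer 3: {S8, S12, S28}
  layer 4: {S2, S18, S19, S22, S29, S30}
  layer 5: {S5, S11, S13, S16, S26, S27}
  layer 6: {S20, S24, S25, S32}
  layer 7: {S1, S6, S9, S21}
  layer 8: {S3}
Reachable set: {S0, S1, S2, S3, S5, S6, S8, S9, S11, S12, S13, S15, S16, S18, S19, S20, S21, S22, S23, S24, S25, S26, S27, S28, S29, S30, S32}
Count = 27

27


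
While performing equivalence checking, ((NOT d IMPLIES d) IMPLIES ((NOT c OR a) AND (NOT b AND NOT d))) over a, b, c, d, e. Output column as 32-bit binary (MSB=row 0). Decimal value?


Formula: ((NOT d IMPLIES d) IMPLIES ((NOT c OR a) AND (NOT b AND NOT d))) over a, b, c, d, e (32 rows)
Evaluate each row (bits = a,b,c,d,e, MSB first):
  row 0 [00000]: ((NOT 0 IMPLIES 0) IMPLIES ((NOT 0 OR 0) AND (NOT 0 AND NOT 0))) -> 1
  row 1 [00001]: ((NOT 0 IMPLIES 0) IMPLIES ((NOT 0 OR 0) AND (NOT 0 AND NOT 0))) -> 1
  row 2 [00010]: ((NOT 1 IMPLIES 1) IMPLIES ((NOT 0 OR 0) AND (NOT 0 AND NOT 1))) -> 0
  row 3 [00011]: ((NOT 1 IMPLIES 1) IMPLIES ((NOT 0 OR 0) AND (NOT 0 AND NOT 1))) -> 0
  row 4 [00100]: ((NOT 0 IMPLIES 0) IMPLIES ((NOT 1 OR 0) AND (NOT 0 AND NOT 0))) -> 1
  row 5 [00101]: ((NOT 0 IMPLIES 0) IMPLIES ((NOT 1 OR 0) AND (NOT 0 AND NOT 0))) -> 1
  row 6 [00110]: ((NOT 1 IMPLIES 1) IMPLIES ((NOT 1 OR 0) AND (NOT 0 AND NOT 1))) -> 0
  row 7 [00111]: ((NOT 1 IMPLIES 1) IMPLIES ((NOT 1 OR 0) AND (NOT 0 AND NOT 1))) -> 0
  row 8 [01000]: ((NOT 0 IMPLIES 0) IMPLIES ((NOT 0 OR 0) AND (NOT 1 AND NOT 0))) -> 1
  row 9 [01001]: ((NOT 0 IMPLIES 0) IMPLIES ((NOT 0 OR 0) AND (NOT 1 AND NOT 0))) -> 1
  row 10 [01010]: ((NOT 1 IMPLIES 1) IMPLIES ((NOT 0 OR 0) AND (NOT 1 AND NOT 1))) -> 0
  row 11 [01011]: ((NOT 1 IMPLIES 1) IMPLIES ((NOT 0 OR 0) AND (NOT 1 AND NOT 1))) -> 0
  row 12 [01100]: ((NOT 0 IMPLIES 0) IMPLIES ((NOT 1 OR 0) AND (NOT 1 AND NOT 0))) -> 1
  row 13 [01101]: ((NOT 0 IMPLIES 0) IMPLIES ((NOT 1 OR 0) AND (NOT 1 AND NOT 0))) -> 1
  row 14 [01110]: ((NOT 1 IMPLIES 1) IMPLIES ((NOT 1 OR 0) AND (NOT 1 AND NOT 1))) -> 0
  row 15 [01111]: ((NOT 1 IMPLIES 1) IMPLIES ((NOT 1 OR 0) AND (NOT 1 AND NOT 1))) -> 0
  row 16 [10000]: ((NOT 0 IMPLIES 0) IMPLIES ((NOT 0 OR 1) AND (NOT 0 AND NOT 0))) -> 1
  row 17 [10001]: ((NOT 0 IMPLIES 0) IMPLIES ((NOT 0 OR 1) AND (NOT 0 AND NOT 0))) -> 1
  row 18 [10010]: ((NOT 1 IMPLIES 1) IMPLIES ((NOT 0 OR 1) AND (NOT 0 AND NOT 1))) -> 0
  row 19 [10011]: ((NOT 1 IMPLIES 1) IMPLIES ((NOT 0 OR 1) AND (NOT 0 AND NOT 1))) -> 0
  row 20 [10100]: ((NOT 0 IMPLIES 0) IMPLIES ((NOT 1 OR 1) AND (NOT 0 AND NOT 0))) -> 1
  row 21 [10101]: ((NOT 0 IMPLIES 0) IMPLIES ((NOT 1 OR 1) AND (NOT 0 AND NOT 0))) -> 1
  row 22 [10110]: ((NOT 1 IMPLIES 1) IMPLIES ((NOT 1 OR 1) AND (NOT 0 AND NOT 1))) -> 0
  row 23 [10111]: ((NOT 1 IMPLIES 1) IMPLIES ((NOT 1 OR 1) AND (NOT 0 AND NOT 1))) -> 0
  row 24 [11000]: ((NOT 0 IMPLIES 0) IMPLIES ((NOT 0 OR 1) AND (NOT 1 AND NOT 0))) -> 1
  row 25 [11001]: ((NOT 0 IMPLIES 0) IMPLIES ((NOT 0 OR 1) AND (NOT 1 AND NOT 0))) -> 1
  row 26 [11010]: ((NOT 1 IMPLIES 1) IMPLIES ((NOT 0 OR 1) AND (NOT 1 AND NOT 1))) -> 0
  row 27 [11011]: ((NOT 1 IMPLIES 1) IMPLIES ((NOT 0 OR 1) AND (NOT 1 AND NOT 1))) -> 0
  row 28 [11100]: ((NOT 0 IMPLIES 0) IMPLIES ((NOT 1 OR 1) AND (NOT 1 AND NOT 0))) -> 1
  row 29 [11101]: ((NOT 0 IMPLIES 0) IMPLIES ((NOT 1 OR 1) AND (NOT 1 AND NOT 0))) -> 1
  row 30 [11110]: ((NOT 1 IMPLIES 1) IMPLIES ((NOT 1 OR 1) AND (NOT 1 AND NOT 1))) -> 0
  row 31 [11111]: ((NOT 1 IMPLIES 1) IMPLIES ((NOT 1 OR 1) AND (NOT 1 AND NOT 1))) -> 0
Full result column, 4 rows per line (a,b,c fixed per line; d,e runs 00..11 left to right):
  rows 0-3 [a,b,c=000]: 1100  = hex C
  rows 4-7 [a,b,c=001]: 1100  = hex C
  rows 8-11 [a,b,c=010]: 1100  = hex C
  rows 12-15 [a,b,c=011]: 1100  = hex C
  rows 16-19 [a,b,c=100]: 1100  = hex C
  rows 20-23 [a,b,c=101]: 1100  = hex C
  rows 24-27 [a,b,c=110]: 1100  = hex C
  rows 28-31 [a,b,c=111]: 1100  = hex C
Output column (row 0 .. row 31) = 11001100110011001100110011001100
Output column grouped in 4s = 1100 1100 1100 1100 1100 1100 1100 1100 = 0xCCCCCCCC
Convert to decimal digit by digit (value = value*16 + digit):
  C -> 12
  12*16 + 12 (C) = 204
  204*16 + 12 (C) = 3276
  3276*16 + 12 (C) = 52428
  52428*16 + 12 (C) = 838860
  838860*16 + 12 (C) = 13421772
  13421772*16 + 12 (C) = 214748364
  214748364*16 + 12 (C) = 3435973836
Decimal = 3435973836

3435973836


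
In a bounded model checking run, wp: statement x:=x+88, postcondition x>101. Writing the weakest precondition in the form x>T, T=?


Formula: wp(x:=E, P) = P[E/x] (substitute E for x in postcondition)
Step 1: Postcondition: x>101
Step 2: Substitute x+88 for x: x+88>101
Step 3: Solve for x: x > 101-88 = 13

13


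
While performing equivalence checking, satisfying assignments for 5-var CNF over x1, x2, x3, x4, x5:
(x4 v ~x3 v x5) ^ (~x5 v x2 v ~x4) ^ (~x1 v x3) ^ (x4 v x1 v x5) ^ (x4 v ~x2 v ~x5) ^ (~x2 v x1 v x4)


CNF with 6 clauses over 5 vars (32 assignments).
An assignment satisfies CNF iff every clause has >=1 true literal.
Check each row (bits = x1,x2,x3,x4,x5; clause T/F shown):
  row 0 [00000]: clauses=TTTFTT -> 0
  row 1 [00001]: clauses=TTTTTT -> 1
  row 2 [00010]: clauses=TTTTTT -> 1
  row 3 [00011]: clauses=TFTTTT -> 0
  row 4 [00100]: clauses=FTTFTT -> 0
  row 5 [00101]: clauses=TTTTTT -> 1
  row 6 [00110]: clauses=TTTTTT -> 1
  row 7 [00111]: clauses=TFTTTT -> 0
  row 8 [01000]: clauses=TTTFTF -> 0
  row 9 [01001]: clauses=TTTTFF -> 0
  row 10 [01010]: clauses=TTTTTT -> 1
  row 11 [01011]: clauses=TTTTTT -> 1
  row 12 [01100]: clauses=FTTFTF -> 0
  row 13 [01101]: clauses=TTTTFF -> 0
  row 14 [01110]: clauses=TTTTTT -> 1
  row 15 [01111]: clauses=TTTTTT -> 1
  row 16 [10000]: clauses=TTFTTT -> 0
  row 17 [10001]: clauses=TTFTTT -> 0
  row 18 [10010]: clauses=TTFTTT -> 0
  row 19 [10011]: clauses=TFFTTT -> 0
  row 20 [10100]: clauses=FTTTTT -> 0
  row 21 [10101]: clauses=TTTTTT -> 1
  row 22 [10110]: clauses=TTTTTT -> 1
  row 23 [10111]: clauses=TFTTTT -> 0
  row 24 [11000]: clauses=TTFTTT -> 0
  row 25 [11001]: clauses=TTFTFT -> 0
  row 26 [11010]: clauses=TTFTTT -> 0
  row 27 [11011]: clauses=TTFTTT -> 0
  row 28 [11100]: clauses=FTTTTT -> 0
  row 29 [11101]: clauses=TTTTFT -> 0
  row 30 [11110]: clauses=TTTTTT -> 1
  row 31 [11111]: clauses=TTTTTT -> 1
Full result column, 8 rows per line (x1,x2 fixed per line; x3,x4,x5 runs 000..111 left to right):
  rows 0-7 [x1,x2=00]: 01100110  (ones: 4)
  rows 8-15 [x1,x2=01]: 00110011  (ones: 4)
  rows 16-23 [x1,x2=10]: 00000110  (ones: 2)
  rows 24-31 [x1,x2=11]: 00000011  (ones: 2)
Satisfying assignments = 4+4+2+2 = 12

12


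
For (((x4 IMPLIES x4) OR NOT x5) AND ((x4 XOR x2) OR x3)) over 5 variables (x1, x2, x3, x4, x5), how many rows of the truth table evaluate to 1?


Formula: (((x4 IMPLIES x4) OR NOT x5) AND ((x4 XOR x2) OR x3)) over 5 vars (32 rows)
Evaluate each row (x1, x2, x3, x4, x5 as bits, MSB first):
  row 0 [00000]: (((0 IMPLIES 0) OR NOT 0) AND ((0 XOR 0) OR 0)) -> 0
  row 1 [00001]: (((0 IMPLIES 0) OR NOT 1) AND ((0 XOR 0) OR 0)) -> 0
  row 2 [00010]: (((1 IMPLIES 1) OR NOT 0) AND ((1 XOR 0) OR 0)) -> 1
  row 3 [00011]: (((1 IMPLIES 1) OR NOT 1) AND ((1 XOR 0) OR 0)) -> 1
  row 4 [00100]: (((0 IMPLIES 0) OR NOT 0) AND ((0 XOR 0) OR 1)) -> 1
  row 5 [00101]: (((0 IMPLIES 0) OR NOT 1) AND ((0 XOR 0) OR 1)) -> 1
  row 6 [00110]: (((1 IMPLIES 1) OR NOT 0) AND ((1 XOR 0) OR 1)) -> 1
  row 7 [00111]: (((1 IMPLIES 1) OR NOT 1) AND ((1 XOR 0) OR 1)) -> 1
  row 8 [01000]: (((0 IMPLIES 0) OR NOT 0) AND ((0 XOR 1) OR 0)) -> 1
  row 9 [01001]: (((0 IMPLIES 0) OR NOT 1) AND ((0 XOR 1) OR 0)) -> 1
  row 10 [01010]: (((1 IMPLIES 1) OR NOT 0) AND ((1 XOR 1) OR 0)) -> 0
  row 11 [01011]: (((1 IMPLIES 1) OR NOT 1) AND ((1 XOR 1) OR 0)) -> 0
  row 12 [01100]: (((0 IMPLIES 0) OR NOT 0) AND ((0 XOR 1) OR 1)) -> 1
  row 13 [01101]: (((0 IMPLIES 0) OR NOT 1) AND ((0 XOR 1) OR 1)) -> 1
  row 14 [01110]: (((1 IMPLIES 1) OR NOT 0) AND ((1 XOR 1) OR 1)) -> 1
  row 15 [01111]: (((1 IMPLIES 1) OR NOT 1) AND ((1 XOR 1) OR 1)) -> 1
  row 16 [10000]: (((0 IMPLIES 0) OR NOT 0) AND ((0 XOR 0) OR 0)) -> 0
  row 17 [10001]: (((0 IMPLIES 0) OR NOT 1) AND ((0 XOR 0) OR 0)) -> 0
  row 18 [10010]: (((1 IMPLIES 1) OR NOT 0) AND ((1 XOR 0) OR 0)) -> 1
  row 19 [10011]: (((1 IMPLIES 1) OR NOT 1) AND ((1 XOR 0) OR 0)) -> 1
  row 20 [10100]: (((0 IMPLIES 0) OR NOT 0) AND ((0 XOR 0) OR 1)) -> 1
  row 21 [10101]: (((0 IMPLIES 0) OR NOT 1) AND ((0 XOR 0) OR 1)) -> 1
  row 22 [10110]: (((1 IMPLIES 1) OR NOT 0) AND ((1 XOR 0) OR 1)) -> 1
  row 23 [10111]: (((1 IMPLIES 1) OR NOT 1) AND ((1 XOR 0) OR 1)) -> 1
  row 24 [11000]: (((0 IMPLIES 0) OR NOT 0) AND ((0 XOR 1) OR 0)) -> 1
  row 25 [11001]: (((0 IMPLIES 0) OR NOT 1) AND ((0 XOR 1) OR 0)) -> 1
  row 26 [11010]: (((1 IMPLIES 1) OR NOT 0) AND ((1 XOR 1) OR 0)) -> 0
  row 27 [11011]: (((1 IMPLIES 1) OR NOT 1) AND ((1 XOR 1) OR 0)) -> 0
  row 28 [11100]: (((0 IMPLIES 0) OR NOT 0) AND ((0 XOR 1) OR 1)) -> 1
  row 29 [11101]: (((0 IMPLIES 0) OR NOT 1) AND ((0 XOR 1) OR 1)) -> 1
  row 30 [11110]: (((1 IMPLIES 1) OR NOT 0) AND ((1 XOR 1) OR 1)) -> 1
  row 31 [11111]: (((1 IMPLIES 1) OR NOT 1) AND ((1 XOR 1) OR 1)) -> 1
Full result column, 8 rows per line (x1,x2 fixed per line; x3,x4,x5 runs 000..111 left to right):
  rows 0-7 [x1,x2=00]: 00111111  (ones: 6)
  rows 8-15 [x1,x2=01]: 11001111  (ones: 6)
  rows 16-23 [x1,x2=10]: 00111111  (ones: 6)
  rows 24-31 [x1,x2=11]: 11001111  (ones: 6)
Count of 1-rows = 6+6+6+6 = 24

24


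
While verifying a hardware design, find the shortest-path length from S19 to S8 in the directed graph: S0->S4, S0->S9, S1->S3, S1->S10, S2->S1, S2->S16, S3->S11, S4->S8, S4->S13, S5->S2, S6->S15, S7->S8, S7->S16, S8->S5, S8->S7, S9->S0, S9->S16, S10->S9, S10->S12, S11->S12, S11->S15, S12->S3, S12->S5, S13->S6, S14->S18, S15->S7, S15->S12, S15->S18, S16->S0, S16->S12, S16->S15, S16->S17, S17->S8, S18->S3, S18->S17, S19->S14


BFS layer-by-layer from S19:
  dist 0: {S19}
  dist 1: {S14}
  dist 2: {S18}
  dist 3: {S3, S17}
  dist 4: {S8, S11}
  -> S8 reached at distance 4
Shortest path length = 4

4


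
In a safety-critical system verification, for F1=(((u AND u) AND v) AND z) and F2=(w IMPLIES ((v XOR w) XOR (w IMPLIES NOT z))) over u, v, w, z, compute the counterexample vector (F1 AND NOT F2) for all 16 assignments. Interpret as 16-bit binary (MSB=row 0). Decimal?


F1 = (((u AND u) AND v) AND z)
F2 = (w IMPLIES ((v XOR w) XOR (w IMPLIES NOT z)))
Counterexample to F1=>F2 is where F1=1 and F2=0.
Evaluate each row (bits = u,v,w,z, MSB first):
  row 0 [0000]: F1=0 F2=1 -> F1&~F2 -> 0
  row 1 [0001]: F1=0 F2=1 -> F1&~F2 -> 0
  row 2 [0010]: F1=0 F2=0 -> F1&~F2 -> 0
  row 3 [0011]: F1=0 F2=1 -> F1&~F2 -> 0
  row 4 [0100]: F1=0 F2=1 -> F1&~F2 -> 0
  row 5 [0101]: F1=0 F2=1 -> F1&~F2 -> 0
  row 6 [0110]: F1=0 F2=1 -> F1&~F2 -> 0
  row 7 [0111]: F1=0 F2=0 -> F1&~F2 -> 0
  row 8 [1000]: F1=0 F2=1 -> F1&~F2 -> 0
  row 9 [1001]: F1=0 F2=1 -> F1&~F2 -> 0
  row 10 [1010]: F1=0 F2=0 -> F1&~F2 -> 0
  row 11 [1011]: F1=0 F2=1 -> F1&~F2 -> 0
  row 12 [1100]: F1=0 F2=1 -> F1&~F2 -> 0
  row 13 [1101]: F1=1 F2=1 -> F1&~F2 -> 0
  row 14 [1110]: F1=0 F2=1 -> F1&~F2 -> 0
  row 15 [1111]: F1=1 F2=0 -> F1&~F2 -> 1
Full result column, 4 rows per line (u,v fixed per line; w,z runs 00..11 left to right):
  rows 0-3 [u,v=00]: 0000  = hex 0
  rows 4-7 [u,v=01]: 0000  = hex 0
  rows 8-11 [u,v=10]: 0000  = hex 0
  rows 12-15 [u,v=11]: 0001  = hex 1
Counterexample vector (row 0 .. row 15) = 0000000000000001
Output column grouped in 4s = 0000 0000 0000 0001 = 0x0001
Convert to decimal digit by digit (value = value*16 + digit):
  0 -> 0
  0*16 + 0 = 0
  0*16 + 0 = 0
  0*16 + 1 = 1
Decimal = 1

1


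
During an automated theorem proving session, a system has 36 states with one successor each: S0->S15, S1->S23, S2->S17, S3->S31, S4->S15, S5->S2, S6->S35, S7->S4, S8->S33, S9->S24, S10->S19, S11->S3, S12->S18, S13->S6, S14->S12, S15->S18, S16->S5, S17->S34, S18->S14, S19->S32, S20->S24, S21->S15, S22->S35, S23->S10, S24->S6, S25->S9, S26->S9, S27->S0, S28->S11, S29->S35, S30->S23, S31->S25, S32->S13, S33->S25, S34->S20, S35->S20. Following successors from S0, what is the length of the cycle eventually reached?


Trace from S0 until a state repeats:
  S0 -> S15 -> S18 -> S14 -> S12 -> S18
S18 first seen at step 2, revisited at step 5.
Cycle length = 5 - 2 = 3

3


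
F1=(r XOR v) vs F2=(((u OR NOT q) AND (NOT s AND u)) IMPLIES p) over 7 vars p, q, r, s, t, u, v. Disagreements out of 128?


F1 = (r XOR v)
F2 = (((u OR NOT q) AND (NOT s AND u)) IMPLIES p)
Evaluate both on each of 128 rows (bits = p,q,r,s,t,u,v):
  row 0 [0000000]: F1=0 F2=1 (differ) -> 1
  row 1 [0000001]: F1=1 F2=1 -> 0
  row 2 [0000010]: F1=0 F2=0 -> 0
  row 3 [0000011]: F1=1 F2=0 (differ) -> 1
  row 4 [0000100]: F1=0 F2=1 (differ) -> 1
  (every remaining row is evaluated the same way; all 128 results are listed next)
Full result column, 8 rows per line (p,q,r,s fixed per line; t,u,v runs 000..111 left to right):
  rows 0-7 [p,q,r,s=0000]: 10011001  (ones: 4)
  rows 8-15 [p,q,r,s=0001]: 10101010  (ones: 4)
  rows 16-23 [p,q,r,s=0010]: 01100110  (ones: 4)
  rows 24-31 [p,q,r,s=0011]: 01010101  (ones: 4)
  rows 32-39 [p,q,r,s=0100]: 10011001  (ones: 4)
  rows 40-47 [p,q,r,s=0101]: 10101010  (ones: 4)
  rows 48-55 [p,q,r,s=0110]: 01100110  (ones: 4)
  rows 56-63 [p,q,r,s=0111]: 01010101  (ones: 4)
  rows 64-71 [p,q,r,s=1000]: 10101010  (ones: 4)
  rows 72-79 [p,q,r,s=1001]: 10101010  (ones: 4)
  rows 80-87 [p,q,r,s=1010]: 01010101  (ones: 4)
  rows 88-95 [p,q,r,s=1011]: 01010101  (ones: 4)
  rows 96-103 [p,q,r,s=1100]: 10101010  (ones: 4)
  rows 104-111 [p,q,r,s=1101]: 10101010  (ones: 4)
  rows 112-119 [p,q,r,s=1110]: 01010101  (ones: 4)
  rows 120-127 [p,q,r,s=1111]: 01010101  (ones: 4)
Disagreements = 4+4+4+4+4+4+4+4+4+4+4+4+4+4+4+4 = 64

64
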